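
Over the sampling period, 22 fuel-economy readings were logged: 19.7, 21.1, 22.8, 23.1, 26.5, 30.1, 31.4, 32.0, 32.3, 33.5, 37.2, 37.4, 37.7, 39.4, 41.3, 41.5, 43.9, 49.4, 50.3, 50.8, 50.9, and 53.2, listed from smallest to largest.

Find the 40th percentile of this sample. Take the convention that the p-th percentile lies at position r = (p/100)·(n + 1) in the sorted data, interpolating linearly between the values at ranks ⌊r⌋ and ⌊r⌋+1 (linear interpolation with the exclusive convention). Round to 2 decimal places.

32.54

n = 22.
r = (40/100)·(22 + 1) = 9.2.
Rank 9 is 32.3 and rank 10 is 33.5.
Interpolate: 32.3 + 0.2·(33.5 − 32.3) = 32.3 + 0.2·1.2 = 32.54.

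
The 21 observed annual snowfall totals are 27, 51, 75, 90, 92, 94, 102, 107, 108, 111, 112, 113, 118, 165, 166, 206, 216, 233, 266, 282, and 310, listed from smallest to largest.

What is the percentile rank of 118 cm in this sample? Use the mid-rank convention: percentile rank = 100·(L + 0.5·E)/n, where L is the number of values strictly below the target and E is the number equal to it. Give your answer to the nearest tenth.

59.5

Count below 118: L = 12; count equal: E = 1; n = 21.
Percentile rank = 100·(12 + 0.5·1)/21 = 100·12.5/21 = 59.52.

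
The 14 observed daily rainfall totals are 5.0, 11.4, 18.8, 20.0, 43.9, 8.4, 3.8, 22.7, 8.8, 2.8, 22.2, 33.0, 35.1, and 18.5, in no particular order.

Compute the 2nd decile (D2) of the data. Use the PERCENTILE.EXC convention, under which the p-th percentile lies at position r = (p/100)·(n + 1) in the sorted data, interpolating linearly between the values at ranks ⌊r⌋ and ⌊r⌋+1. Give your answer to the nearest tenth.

5.0

Sorted: 2.8, 3.8, 5.0, 8.4, 8.8, 11.4, 18.5, 18.8, 20.0, 22.2, 22.7, 33.0, 35.1, 43.9.
n = 14.
r = (20/100)·(14 + 1) = 3.
r is an integer, so P20 is the value at rank 3: 5.0.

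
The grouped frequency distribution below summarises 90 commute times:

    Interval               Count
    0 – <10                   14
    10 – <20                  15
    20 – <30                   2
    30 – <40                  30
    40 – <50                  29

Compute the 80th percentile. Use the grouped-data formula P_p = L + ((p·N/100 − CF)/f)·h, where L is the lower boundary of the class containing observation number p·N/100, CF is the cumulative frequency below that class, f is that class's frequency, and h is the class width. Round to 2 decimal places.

N = 90; target position k = 80/100 · 90 = 72.
Cumulative frequencies: 14, 29, 31, 61, 90.
Observation 72 falls in the class 40 – <50.
L = 40, CF = 61, f = 29, h = 10.
P80 = 40 + ((72 − 61)/29)·10 = 40 + 3.7931 = 43.7931.

43.79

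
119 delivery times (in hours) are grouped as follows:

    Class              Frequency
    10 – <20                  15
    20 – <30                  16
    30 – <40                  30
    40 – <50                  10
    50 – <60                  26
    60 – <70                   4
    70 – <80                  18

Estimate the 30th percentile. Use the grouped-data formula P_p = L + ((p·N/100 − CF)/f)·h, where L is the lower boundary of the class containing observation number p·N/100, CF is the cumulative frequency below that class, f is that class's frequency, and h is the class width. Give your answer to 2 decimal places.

31.57

N = 119; target position k = 30/100 · 119 = 35.7.
Cumulative frequencies: 15, 31, 61, 71, 97, 101, 119.
Observation 35.7 falls in the class 30 – <40.
L = 30, CF = 31, f = 30, h = 10.
P30 = 30 + ((35.7 − 31)/30)·10 = 30 + 1.56667 = 31.5667.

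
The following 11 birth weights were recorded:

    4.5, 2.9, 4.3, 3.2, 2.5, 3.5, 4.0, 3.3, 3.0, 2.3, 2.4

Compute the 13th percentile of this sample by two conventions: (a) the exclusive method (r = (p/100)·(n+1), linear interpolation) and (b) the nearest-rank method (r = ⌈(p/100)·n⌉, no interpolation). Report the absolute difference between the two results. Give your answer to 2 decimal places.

Sorted: 2.3, 2.4, 2.5, 2.9, 3.0, 3.2, 3.3, 3.5, 4.0, 4.3, 4.5.
n = 11.
(a) r = 1.56; between ranks 1 (2.3) and 2 (2.4): 2.356.
(b) the nearest-rank method: rank 2 → 2.4.
|2.356 − 2.4| = 0.044.

0.04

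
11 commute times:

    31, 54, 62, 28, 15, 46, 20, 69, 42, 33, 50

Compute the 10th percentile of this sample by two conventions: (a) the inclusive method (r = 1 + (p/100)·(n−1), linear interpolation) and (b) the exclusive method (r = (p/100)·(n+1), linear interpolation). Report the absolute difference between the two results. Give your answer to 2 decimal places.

4.00

Sorted: 15, 20, 28, 31, 33, 42, 46, 50, 54, 62, 69.
n = 11.
(a) r = 2 → value at rank 2 = 20.
(b) r = 1.2; between ranks 1 (15) and 2 (20): 16.
|20 − 16| = 4.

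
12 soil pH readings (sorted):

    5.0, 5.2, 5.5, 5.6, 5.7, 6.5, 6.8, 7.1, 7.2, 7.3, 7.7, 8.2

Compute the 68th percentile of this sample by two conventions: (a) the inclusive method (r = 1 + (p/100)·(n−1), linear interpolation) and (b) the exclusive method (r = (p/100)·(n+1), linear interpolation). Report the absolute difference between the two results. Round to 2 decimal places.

n = 12.
(a) r = 8.48; between ranks 8 (7.1) and 9 (7.2): 7.148.
(b) r = 8.84; between ranks 8 (7.1) and 9 (7.2): 7.184.
|7.148 − 7.184| = 0.036.

0.04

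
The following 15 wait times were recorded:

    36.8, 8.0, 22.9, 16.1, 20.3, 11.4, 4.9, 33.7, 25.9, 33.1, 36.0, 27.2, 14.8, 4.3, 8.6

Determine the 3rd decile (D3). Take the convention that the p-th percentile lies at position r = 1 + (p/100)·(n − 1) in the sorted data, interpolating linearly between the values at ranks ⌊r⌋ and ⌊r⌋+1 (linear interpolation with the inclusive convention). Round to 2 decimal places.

12.08

Sorted: 4.3, 4.9, 8.0, 8.6, 11.4, 14.8, 16.1, 20.3, 22.9, 25.9, 27.2, 33.1, 33.7, 36.0, 36.8.
n = 15.
r = 1 + (30/100)·(15 − 1) = 1 + 4.2 = 5.2.
Rank 5 is 11.4 and rank 6 is 14.8.
Interpolate: 11.4 + 0.2·(14.8 − 11.4) = 11.4 + 0.2·3.4 = 12.08.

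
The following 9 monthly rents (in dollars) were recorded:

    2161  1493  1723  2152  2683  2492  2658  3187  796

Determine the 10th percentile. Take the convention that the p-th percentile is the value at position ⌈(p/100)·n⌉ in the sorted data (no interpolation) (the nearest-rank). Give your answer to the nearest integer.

796

Sorted: 796, 1493, 1723, 2152, 2161, 2492, 2658, 2683, 3187.
n = 9.
Position = ⌈10/100 · 9⌉ = ⌈0.9⌉ = 1.
The value at rank 1 is 796.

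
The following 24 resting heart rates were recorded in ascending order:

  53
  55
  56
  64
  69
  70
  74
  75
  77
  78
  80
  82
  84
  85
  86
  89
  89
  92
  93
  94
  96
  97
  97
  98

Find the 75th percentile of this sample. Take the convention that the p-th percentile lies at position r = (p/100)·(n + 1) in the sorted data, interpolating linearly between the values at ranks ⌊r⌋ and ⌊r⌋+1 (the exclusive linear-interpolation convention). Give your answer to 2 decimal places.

n = 24.
r = (75/100)·(24 + 1) = 18.75.
Rank 18 is 92 and rank 19 is 93.
Interpolate: 92 + 0.75·(93 − 92) = 92 + 0.75·1 = 92.75.

92.75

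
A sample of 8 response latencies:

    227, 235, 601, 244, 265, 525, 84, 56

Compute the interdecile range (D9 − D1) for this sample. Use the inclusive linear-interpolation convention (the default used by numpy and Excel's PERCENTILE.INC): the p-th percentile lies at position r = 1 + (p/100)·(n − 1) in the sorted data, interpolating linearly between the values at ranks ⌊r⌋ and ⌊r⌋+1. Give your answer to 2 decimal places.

Sorted: 56, 84, 227, 235, 244, 265, 525, 601.
n = 8.
P10: r = 1.7; ranks 1–2 are 56, 84; interpolating gives 75.6.
P90: r = 7.3; ranks 7–8 are 525, 601; interpolating gives 547.8.
Difference: 547.8 − 75.6 = 472.2.

472.20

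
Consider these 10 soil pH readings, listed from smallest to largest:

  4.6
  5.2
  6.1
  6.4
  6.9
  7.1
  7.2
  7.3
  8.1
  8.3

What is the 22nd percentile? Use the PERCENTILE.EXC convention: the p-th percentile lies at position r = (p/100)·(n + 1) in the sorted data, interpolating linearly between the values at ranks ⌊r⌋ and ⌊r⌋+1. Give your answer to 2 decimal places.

5.58

n = 10.
r = (22/100)·(10 + 1) = 2.42.
Rank 2 is 5.2 and rank 3 is 6.1.
Interpolate: 5.2 + 0.42·(6.1 − 5.2) = 5.2 + 0.42·0.9 = 5.578.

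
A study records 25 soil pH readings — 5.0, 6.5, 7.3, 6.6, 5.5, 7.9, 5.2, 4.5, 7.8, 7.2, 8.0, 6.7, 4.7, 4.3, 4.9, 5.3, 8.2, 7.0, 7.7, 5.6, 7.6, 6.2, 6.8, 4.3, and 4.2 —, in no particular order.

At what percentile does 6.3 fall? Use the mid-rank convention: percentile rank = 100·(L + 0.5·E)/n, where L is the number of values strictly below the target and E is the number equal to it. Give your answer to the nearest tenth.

Sorted: 4.2, 4.3, 4.3, 4.5, 4.7, 4.9, 5.0, 5.2, 5.3, 5.5, 5.6, 6.2, 6.5, 6.6, 6.7, 6.8, 7.0, 7.2, 7.3, 7.6, 7.7, 7.8, 7.9, 8.0, 8.2.
Count below 6.3: L = 12; count equal: E = 0; n = 25.
Percentile rank = 100·(12 + 0.5·0)/25 = 100·12/25 = 48.

48.0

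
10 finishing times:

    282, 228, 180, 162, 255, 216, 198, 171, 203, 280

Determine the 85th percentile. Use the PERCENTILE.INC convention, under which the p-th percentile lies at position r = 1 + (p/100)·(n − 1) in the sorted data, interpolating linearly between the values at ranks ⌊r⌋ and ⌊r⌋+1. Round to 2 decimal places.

271.25

Sorted: 162, 171, 180, 198, 203, 216, 228, 255, 280, 282.
n = 10.
r = 1 + (85/100)·(10 − 1) = 1 + 7.65 = 8.65.
Rank 8 is 255 and rank 9 is 280.
Interpolate: 255 + 0.65·(280 − 255) = 255 + 0.65·25 = 271.25.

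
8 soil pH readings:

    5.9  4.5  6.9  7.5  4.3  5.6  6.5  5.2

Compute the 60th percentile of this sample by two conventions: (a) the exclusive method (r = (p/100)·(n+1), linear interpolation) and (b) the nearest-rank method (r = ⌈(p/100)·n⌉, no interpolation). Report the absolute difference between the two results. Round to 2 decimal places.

0.24

Sorted: 4.3, 4.5, 5.2, 5.6, 5.9, 6.5, 6.9, 7.5.
n = 8.
(a) r = 5.4; between ranks 5 (5.9) and 6 (6.5): 6.14.
(b) the nearest-rank method: rank 5 → 5.9.
|6.14 − 5.9| = 0.24.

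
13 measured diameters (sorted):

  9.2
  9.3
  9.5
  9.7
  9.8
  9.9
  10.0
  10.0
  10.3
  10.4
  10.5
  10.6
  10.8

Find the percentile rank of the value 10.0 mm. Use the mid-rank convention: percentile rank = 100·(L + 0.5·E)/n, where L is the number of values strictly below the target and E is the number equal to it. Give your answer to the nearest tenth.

53.8

Count below 10.0: L = 6; count equal: E = 2; n = 13.
Percentile rank = 100·(6 + 0.5·2)/13 = 100·7/13 = 53.85.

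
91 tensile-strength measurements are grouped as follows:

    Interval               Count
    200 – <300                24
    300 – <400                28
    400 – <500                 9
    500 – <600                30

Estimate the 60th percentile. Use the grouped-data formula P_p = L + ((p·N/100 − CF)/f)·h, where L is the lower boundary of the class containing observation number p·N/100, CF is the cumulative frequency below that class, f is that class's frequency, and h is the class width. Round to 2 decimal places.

N = 91; target position k = 60/100 · 91 = 54.6.
Cumulative frequencies: 24, 52, 61, 91.
Observation 54.6 falls in the class 400 – <500.
L = 400, CF = 52, f = 9, h = 100.
P60 = 400 + ((54.6 − 52)/9)·100 = 400 + 28.8889 = 428.889.

428.89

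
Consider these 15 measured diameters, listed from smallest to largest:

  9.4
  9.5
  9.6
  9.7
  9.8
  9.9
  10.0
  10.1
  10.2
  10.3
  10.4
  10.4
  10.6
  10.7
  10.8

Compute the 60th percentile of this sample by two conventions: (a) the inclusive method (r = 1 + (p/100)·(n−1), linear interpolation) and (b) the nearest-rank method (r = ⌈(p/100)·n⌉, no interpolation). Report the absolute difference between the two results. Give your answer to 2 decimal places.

0.04

n = 15.
(a) r = 9.4; between ranks 9 (10.2) and 10 (10.3): 10.24.
(b) the nearest-rank method: rank 9 → 10.2.
|10.24 − 10.2| = 0.04.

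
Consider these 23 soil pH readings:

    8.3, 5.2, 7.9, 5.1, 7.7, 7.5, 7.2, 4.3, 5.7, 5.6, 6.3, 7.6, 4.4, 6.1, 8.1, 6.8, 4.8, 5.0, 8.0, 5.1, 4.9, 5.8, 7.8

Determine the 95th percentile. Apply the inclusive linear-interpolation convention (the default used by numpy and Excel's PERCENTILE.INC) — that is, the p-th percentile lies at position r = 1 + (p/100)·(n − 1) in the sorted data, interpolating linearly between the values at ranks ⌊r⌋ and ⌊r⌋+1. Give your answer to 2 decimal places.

8.09

Sorted: 4.3, 4.4, 4.8, 4.9, 5.0, 5.1, 5.1, 5.2, 5.6, 5.7, 5.8, 6.1, 6.3, 6.8, 7.2, 7.5, 7.6, 7.7, 7.8, 7.9, 8.0, 8.1, 8.3.
n = 23.
r = 1 + (95/100)·(23 − 1) = 1 + 20.9 = 21.9.
Rank 21 is 8.0 and rank 22 is 8.1.
Interpolate: 8.0 + 0.9·(8.1 − 8.0) = 8.0 + 0.9·0.1 = 8.09.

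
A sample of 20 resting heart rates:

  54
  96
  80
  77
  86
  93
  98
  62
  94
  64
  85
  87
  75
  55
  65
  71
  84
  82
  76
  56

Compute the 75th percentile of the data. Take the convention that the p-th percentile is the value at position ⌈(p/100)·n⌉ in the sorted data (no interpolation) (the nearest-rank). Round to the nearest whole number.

86

Sorted: 54, 55, 56, 62, 64, 65, 71, 75, 76, 77, 80, 82, 84, 85, 86, 87, 93, 94, 96, 98.
n = 20.
Position = ⌈75/100 · 20⌉ = ⌈15⌉ = 15.
The value at rank 15 is 86.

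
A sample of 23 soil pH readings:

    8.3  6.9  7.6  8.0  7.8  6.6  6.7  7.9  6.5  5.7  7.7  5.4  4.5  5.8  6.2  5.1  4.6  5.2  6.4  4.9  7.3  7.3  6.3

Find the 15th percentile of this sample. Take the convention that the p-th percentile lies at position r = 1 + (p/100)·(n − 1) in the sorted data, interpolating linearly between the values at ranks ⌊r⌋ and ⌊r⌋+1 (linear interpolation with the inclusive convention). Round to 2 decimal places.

5.13

Sorted: 4.5, 4.6, 4.9, 5.1, 5.2, 5.4, 5.7, 5.8, 6.2, 6.3, 6.4, 6.5, 6.6, 6.7, 6.9, 7.3, 7.3, 7.6, 7.7, 7.8, 7.9, 8.0, 8.3.
n = 23.
r = 1 + (15/100)·(23 − 1) = 1 + 3.3 = 4.3.
Rank 4 is 5.1 and rank 5 is 5.2.
Interpolate: 5.1 + 0.3·(5.2 − 5.1) = 5.1 + 0.3·0.1 = 5.13.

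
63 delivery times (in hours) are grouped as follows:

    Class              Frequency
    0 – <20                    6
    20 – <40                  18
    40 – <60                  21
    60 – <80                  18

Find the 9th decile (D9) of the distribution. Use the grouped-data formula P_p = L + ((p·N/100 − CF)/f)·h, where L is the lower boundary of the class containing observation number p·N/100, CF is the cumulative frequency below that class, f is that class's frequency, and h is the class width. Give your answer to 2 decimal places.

N = 63; target position k = 90/100 · 63 = 56.7.
Cumulative frequencies: 6, 24, 45, 63.
Observation 56.7 falls in the class 60 – <80.
L = 60, CF = 45, f = 18, h = 20.
P90 = 60 + ((56.7 − 45)/18)·20 = 60 + 13 = 73.

73.00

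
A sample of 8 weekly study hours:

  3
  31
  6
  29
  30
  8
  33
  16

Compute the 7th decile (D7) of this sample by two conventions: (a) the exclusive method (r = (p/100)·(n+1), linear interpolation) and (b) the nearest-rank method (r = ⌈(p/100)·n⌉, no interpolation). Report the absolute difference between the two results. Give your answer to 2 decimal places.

Sorted: 3, 6, 8, 16, 29, 30, 31, 33.
n = 8.
(a) r = 6.3; between ranks 6 (30) and 7 (31): 30.3.
(b) the nearest-rank method: rank 6 → 30.
|30.3 − 30| = 0.3.

0.30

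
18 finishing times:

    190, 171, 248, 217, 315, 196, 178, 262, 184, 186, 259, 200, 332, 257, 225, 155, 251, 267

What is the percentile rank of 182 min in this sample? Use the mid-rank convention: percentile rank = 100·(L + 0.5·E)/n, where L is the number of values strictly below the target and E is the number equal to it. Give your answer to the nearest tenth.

16.7

Sorted: 155, 171, 178, 184, 186, 190, 196, 200, 217, 225, 248, 251, 257, 259, 262, 267, 315, 332.
Count below 182: L = 3; count equal: E = 0; n = 18.
Percentile rank = 100·(3 + 0.5·0)/18 = 100·3/18 = 16.67.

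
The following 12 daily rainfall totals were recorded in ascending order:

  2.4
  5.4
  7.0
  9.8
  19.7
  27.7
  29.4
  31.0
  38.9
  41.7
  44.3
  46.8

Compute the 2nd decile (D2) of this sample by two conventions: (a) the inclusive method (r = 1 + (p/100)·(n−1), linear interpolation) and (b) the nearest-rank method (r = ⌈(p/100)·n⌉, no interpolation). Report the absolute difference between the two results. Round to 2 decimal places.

n = 12.
(a) r = 3.2; between ranks 3 (7.0) and 4 (9.8): 7.56.
(b) the nearest-rank method: rank 3 → 7.
|7.56 − 7| = 0.56.

0.56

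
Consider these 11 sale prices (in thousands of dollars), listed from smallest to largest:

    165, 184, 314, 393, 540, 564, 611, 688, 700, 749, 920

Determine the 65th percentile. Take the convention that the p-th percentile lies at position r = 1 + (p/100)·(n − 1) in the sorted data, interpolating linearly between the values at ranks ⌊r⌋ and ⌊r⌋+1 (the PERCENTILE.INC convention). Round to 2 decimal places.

n = 11.
r = 1 + (65/100)·(11 − 1) = 1 + 6.5 = 7.5.
Rank 7 is 611 and rank 8 is 688.
Interpolate: 611 + 0.5·(688 − 611) = 611 + 0.5·77 = 649.5.

649.50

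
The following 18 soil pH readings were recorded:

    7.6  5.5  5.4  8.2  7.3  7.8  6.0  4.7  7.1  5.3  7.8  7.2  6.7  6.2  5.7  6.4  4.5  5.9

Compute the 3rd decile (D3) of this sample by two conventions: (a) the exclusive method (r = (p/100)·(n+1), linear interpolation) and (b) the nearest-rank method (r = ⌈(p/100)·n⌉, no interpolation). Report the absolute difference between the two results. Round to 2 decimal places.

Sorted: 4.5, 4.7, 5.3, 5.4, 5.5, 5.7, 5.9, 6.0, 6.2, 6.4, 6.7, 7.1, 7.2, 7.3, 7.6, 7.8, 7.8, 8.2.
n = 18.
(a) r = 5.7; between ranks 5 (5.5) and 6 (5.7): 5.64.
(b) the nearest-rank method: rank 6 → 5.7.
|5.64 − 5.7| = 0.06.

0.06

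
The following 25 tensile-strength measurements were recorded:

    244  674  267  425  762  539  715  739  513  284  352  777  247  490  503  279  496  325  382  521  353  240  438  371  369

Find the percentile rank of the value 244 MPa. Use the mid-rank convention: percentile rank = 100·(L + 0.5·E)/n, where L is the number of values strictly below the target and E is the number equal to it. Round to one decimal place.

Sorted: 240, 244, 247, 267, 279, 284, 325, 352, 353, 369, 371, 382, 425, 438, 490, 496, 503, 513, 521, 539, 674, 715, 739, 762, 777.
Count below 244: L = 1; count equal: E = 1; n = 25.
Percentile rank = 100·(1 + 0.5·1)/25 = 100·1.5/25 = 6.

6.0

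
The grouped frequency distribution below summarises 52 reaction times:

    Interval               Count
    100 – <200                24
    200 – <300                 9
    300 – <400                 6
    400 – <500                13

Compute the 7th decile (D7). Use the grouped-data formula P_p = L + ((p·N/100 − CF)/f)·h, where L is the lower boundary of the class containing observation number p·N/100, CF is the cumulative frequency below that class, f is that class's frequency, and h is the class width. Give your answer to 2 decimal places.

356.67

N = 52; target position k = 70/100 · 52 = 36.4.
Cumulative frequencies: 24, 33, 39, 52.
Observation 36.4 falls in the class 300 – <400.
L = 300, CF = 33, f = 6, h = 100.
P70 = 300 + ((36.4 − 33)/6)·100 = 300 + 56.6667 = 356.667.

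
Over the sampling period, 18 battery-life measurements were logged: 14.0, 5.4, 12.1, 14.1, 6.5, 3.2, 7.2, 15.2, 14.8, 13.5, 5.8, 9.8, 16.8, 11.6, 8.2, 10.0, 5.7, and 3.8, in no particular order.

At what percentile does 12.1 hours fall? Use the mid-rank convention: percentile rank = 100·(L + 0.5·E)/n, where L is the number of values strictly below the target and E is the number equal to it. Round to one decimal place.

Sorted: 3.2, 3.8, 5.4, 5.7, 5.8, 6.5, 7.2, 8.2, 9.8, 10.0, 11.6, 12.1, 13.5, 14.0, 14.1, 14.8, 15.2, 16.8.
Count below 12.1: L = 11; count equal: E = 1; n = 18.
Percentile rank = 100·(11 + 0.5·1)/18 = 100·11.5/18 = 63.89.

63.9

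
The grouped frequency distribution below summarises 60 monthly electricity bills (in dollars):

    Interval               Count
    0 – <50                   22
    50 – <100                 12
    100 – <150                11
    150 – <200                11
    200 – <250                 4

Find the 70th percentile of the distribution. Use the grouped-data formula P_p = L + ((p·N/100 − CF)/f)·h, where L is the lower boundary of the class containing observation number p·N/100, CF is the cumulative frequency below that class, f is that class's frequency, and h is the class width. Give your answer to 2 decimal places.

N = 60; target position k = 70/100 · 60 = 42.
Cumulative frequencies: 22, 34, 45, 56, 60.
Observation 42 falls in the class 100 – <150.
L = 100, CF = 34, f = 11, h = 50.
P70 = 100 + ((42 − 34)/11)·50 = 100 + 36.3636 = 136.364.

136.36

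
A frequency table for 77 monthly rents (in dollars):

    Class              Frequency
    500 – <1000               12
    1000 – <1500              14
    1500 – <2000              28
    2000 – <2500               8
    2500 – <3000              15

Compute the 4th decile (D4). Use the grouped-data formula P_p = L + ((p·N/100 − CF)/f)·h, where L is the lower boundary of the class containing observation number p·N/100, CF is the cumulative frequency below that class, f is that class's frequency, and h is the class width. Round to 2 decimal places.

1585.71

N = 77; target position k = 40/100 · 77 = 30.8.
Cumulative frequencies: 12, 26, 54, 62, 77.
Observation 30.8 falls in the class 1500 – <2000.
L = 1500, CF = 26, f = 28, h = 500.
P40 = 1500 + ((30.8 − 26)/28)·500 = 1500 + 85.7143 = 1585.71.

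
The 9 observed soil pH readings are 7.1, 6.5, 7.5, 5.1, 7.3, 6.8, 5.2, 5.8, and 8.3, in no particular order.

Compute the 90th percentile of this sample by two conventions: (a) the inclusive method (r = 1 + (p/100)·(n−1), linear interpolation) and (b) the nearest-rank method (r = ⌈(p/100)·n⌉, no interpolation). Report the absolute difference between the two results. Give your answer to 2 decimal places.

0.64

Sorted: 5.1, 5.2, 5.8, 6.5, 6.8, 7.1, 7.3, 7.5, 8.3.
n = 9.
(a) r = 8.2; between ranks 8 (7.5) and 9 (8.3): 7.66.
(b) the nearest-rank method: rank 9 → 8.3.
|7.66 − 8.3| = 0.64.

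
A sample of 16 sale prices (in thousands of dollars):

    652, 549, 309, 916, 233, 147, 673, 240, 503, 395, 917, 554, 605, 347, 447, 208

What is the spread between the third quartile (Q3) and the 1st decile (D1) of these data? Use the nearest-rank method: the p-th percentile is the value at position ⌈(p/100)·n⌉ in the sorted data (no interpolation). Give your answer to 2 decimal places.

397.00

Sorted: 147, 208, 233, 240, 309, 347, 395, 447, 503, 549, 554, 605, 652, 673, 916, 917.
n = 16.
P10: rank ⌈10/100·16⌉ = 2 → 208.
P75: rank ⌈75/100·16⌉ = 12 → 605.
Difference: 605 − 208 = 397.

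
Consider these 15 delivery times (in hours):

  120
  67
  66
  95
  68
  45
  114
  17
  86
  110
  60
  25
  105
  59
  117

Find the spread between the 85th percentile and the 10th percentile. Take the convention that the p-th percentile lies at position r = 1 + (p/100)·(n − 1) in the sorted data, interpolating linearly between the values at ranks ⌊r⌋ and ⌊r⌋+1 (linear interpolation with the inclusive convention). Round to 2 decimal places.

80.60

Sorted: 17, 25, 45, 59, 60, 66, 67, 68, 86, 95, 105, 110, 114, 117, 120.
n = 15.
P10: r = 2.4; ranks 2–3 are 25, 45; interpolating gives 33.
P85: r = 12.9; ranks 12–13 are 110, 114; interpolating gives 113.6.
Difference: 113.6 − 33 = 80.6.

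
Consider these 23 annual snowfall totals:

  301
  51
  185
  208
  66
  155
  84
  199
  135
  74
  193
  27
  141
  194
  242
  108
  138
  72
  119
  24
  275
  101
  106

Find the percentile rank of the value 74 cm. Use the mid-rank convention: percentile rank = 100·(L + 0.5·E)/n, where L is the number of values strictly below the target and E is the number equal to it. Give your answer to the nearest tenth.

Sorted: 24, 27, 51, 66, 72, 74, 84, 101, 106, 108, 119, 135, 138, 141, 155, 185, 193, 194, 199, 208, 242, 275, 301.
Count below 74: L = 5; count equal: E = 1; n = 23.
Percentile rank = 100·(5 + 0.5·1)/23 = 100·5.5/23 = 23.91.

23.9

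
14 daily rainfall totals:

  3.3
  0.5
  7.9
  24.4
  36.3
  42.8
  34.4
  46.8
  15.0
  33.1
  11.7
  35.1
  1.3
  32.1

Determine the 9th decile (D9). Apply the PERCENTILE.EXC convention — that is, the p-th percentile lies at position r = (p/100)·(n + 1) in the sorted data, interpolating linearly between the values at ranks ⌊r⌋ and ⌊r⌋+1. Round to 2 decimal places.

Sorted: 0.5, 1.3, 3.3, 7.9, 11.7, 15.0, 24.4, 32.1, 33.1, 34.4, 35.1, 36.3, 42.8, 46.8.
n = 14.
r = (90/100)·(14 + 1) = 13.5.
Rank 13 is 42.8 and rank 14 is 46.8.
Interpolate: 42.8 + 0.5·(46.8 − 42.8) = 42.8 + 0.5·4 = 44.8.

44.80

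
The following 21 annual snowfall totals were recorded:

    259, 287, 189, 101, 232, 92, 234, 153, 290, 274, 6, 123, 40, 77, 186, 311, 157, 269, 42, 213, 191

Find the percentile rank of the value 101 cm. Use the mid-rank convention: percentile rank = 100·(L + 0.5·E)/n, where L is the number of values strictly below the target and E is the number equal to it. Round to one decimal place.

26.2

Sorted: 6, 40, 42, 77, 92, 101, 123, 153, 157, 186, 189, 191, 213, 232, 234, 259, 269, 274, 287, 290, 311.
Count below 101: L = 5; count equal: E = 1; n = 21.
Percentile rank = 100·(5 + 0.5·1)/21 = 100·5.5/21 = 26.19.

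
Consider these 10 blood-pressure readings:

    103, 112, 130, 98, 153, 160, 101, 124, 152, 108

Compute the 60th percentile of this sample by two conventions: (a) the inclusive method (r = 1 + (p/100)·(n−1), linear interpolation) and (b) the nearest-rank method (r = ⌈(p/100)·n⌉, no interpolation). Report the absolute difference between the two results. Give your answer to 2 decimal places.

Sorted: 98, 101, 103, 108, 112, 124, 130, 152, 153, 160.
n = 10.
(a) r = 6.4; between ranks 6 (124) and 7 (130): 126.4.
(b) the nearest-rank method: rank 6 → 124.
|126.4 − 124| = 2.4.

2.40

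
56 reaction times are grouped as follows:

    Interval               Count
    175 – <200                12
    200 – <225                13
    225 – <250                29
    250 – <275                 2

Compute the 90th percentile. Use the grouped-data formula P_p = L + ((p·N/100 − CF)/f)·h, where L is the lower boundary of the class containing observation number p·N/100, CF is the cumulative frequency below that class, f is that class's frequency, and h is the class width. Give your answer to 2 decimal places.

246.90

N = 56; target position k = 90/100 · 56 = 50.4.
Cumulative frequencies: 12, 25, 54, 56.
Observation 50.4 falls in the class 225 – <250.
L = 225, CF = 25, f = 29, h = 25.
P90 = 225 + ((50.4 − 25)/29)·25 = 225 + 21.8966 = 246.897.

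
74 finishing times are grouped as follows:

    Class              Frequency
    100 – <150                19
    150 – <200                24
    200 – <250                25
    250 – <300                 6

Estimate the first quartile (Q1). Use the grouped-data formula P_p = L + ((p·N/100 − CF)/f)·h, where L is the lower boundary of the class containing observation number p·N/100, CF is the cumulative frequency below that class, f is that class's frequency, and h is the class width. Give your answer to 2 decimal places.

148.68

N = 74; target position k = 25/100 · 74 = 18.5.
Cumulative frequencies: 19, 43, 68, 74.
Observation 18.5 falls in the class 100 – <150.
L = 100, CF = 0, f = 19, h = 50.
P25 = 100 + ((18.5 − 0)/19)·50 = 100 + 48.6842 = 148.684.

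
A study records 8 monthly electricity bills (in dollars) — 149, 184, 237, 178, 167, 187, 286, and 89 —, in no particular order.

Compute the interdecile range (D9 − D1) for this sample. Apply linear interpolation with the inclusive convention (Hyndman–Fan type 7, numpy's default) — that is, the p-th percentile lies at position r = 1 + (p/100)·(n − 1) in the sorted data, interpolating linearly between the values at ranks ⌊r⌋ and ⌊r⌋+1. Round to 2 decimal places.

Sorted: 89, 149, 167, 178, 184, 187, 237, 286.
n = 8.
P10: r = 1.7; ranks 1–2 are 89, 149; interpolating gives 131.
P90: r = 7.3; ranks 7–8 are 237, 286; interpolating gives 251.7.
Difference: 251.7 − 131 = 120.7.

120.70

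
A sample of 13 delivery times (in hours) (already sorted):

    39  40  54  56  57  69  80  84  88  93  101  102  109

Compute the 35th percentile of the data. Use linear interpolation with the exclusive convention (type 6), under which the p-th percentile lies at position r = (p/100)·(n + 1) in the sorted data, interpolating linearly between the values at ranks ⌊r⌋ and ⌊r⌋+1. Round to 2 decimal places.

n = 13.
r = (35/100)·(13 + 1) = 4.9.
Rank 4 is 56 and rank 5 is 57.
Interpolate: 56 + 0.9·(57 − 56) = 56 + 0.9·1 = 56.9.

56.90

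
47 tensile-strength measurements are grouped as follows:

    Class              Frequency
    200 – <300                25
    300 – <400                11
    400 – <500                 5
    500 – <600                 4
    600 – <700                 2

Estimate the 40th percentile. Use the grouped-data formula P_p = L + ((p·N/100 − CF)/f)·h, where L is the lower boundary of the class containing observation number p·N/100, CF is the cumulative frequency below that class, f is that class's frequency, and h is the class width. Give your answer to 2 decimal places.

275.20

N = 47; target position k = 40/100 · 47 = 18.8.
Cumulative frequencies: 25, 36, 41, 45, 47.
Observation 18.8 falls in the class 200 – <300.
L = 200, CF = 0, f = 25, h = 100.
P40 = 200 + ((18.8 − 0)/25)·100 = 200 + 75.2 = 275.2.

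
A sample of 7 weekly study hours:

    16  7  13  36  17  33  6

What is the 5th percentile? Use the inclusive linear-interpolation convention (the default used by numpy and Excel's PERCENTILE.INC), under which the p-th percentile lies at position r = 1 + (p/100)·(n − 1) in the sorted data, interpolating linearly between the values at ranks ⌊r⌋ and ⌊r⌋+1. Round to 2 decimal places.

Sorted: 6, 7, 13, 16, 17, 33, 36.
n = 7.
r = 1 + (5/100)·(7 − 1) = 1 + 0.3 = 1.3.
Rank 1 is 6 and rank 2 is 7.
Interpolate: 6 + 0.3·(7 − 6) = 6 + 0.3·1 = 6.3.

6.30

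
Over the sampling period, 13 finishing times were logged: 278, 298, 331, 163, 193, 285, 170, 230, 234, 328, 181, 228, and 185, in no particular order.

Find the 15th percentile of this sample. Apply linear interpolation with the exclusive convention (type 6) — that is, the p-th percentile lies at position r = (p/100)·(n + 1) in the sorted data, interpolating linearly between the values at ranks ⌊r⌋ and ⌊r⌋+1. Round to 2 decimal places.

Sorted: 163, 170, 181, 185, 193, 228, 230, 234, 278, 285, 298, 328, 331.
n = 13.
r = (15/100)·(13 + 1) = 2.1.
Rank 2 is 170 and rank 3 is 181.
Interpolate: 170 + 0.1·(181 − 170) = 170 + 0.1·11 = 171.1.

171.10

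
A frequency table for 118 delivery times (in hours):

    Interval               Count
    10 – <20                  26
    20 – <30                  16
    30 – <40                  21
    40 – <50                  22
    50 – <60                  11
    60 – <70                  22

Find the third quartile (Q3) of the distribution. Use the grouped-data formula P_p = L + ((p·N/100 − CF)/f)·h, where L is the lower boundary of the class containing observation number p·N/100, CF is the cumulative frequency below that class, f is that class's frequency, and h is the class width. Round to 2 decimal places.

53.18

N = 118; target position k = 75/100 · 118 = 88.5.
Cumulative frequencies: 26, 42, 63, 85, 96, 118.
Observation 88.5 falls in the class 50 – <60.
L = 50, CF = 85, f = 11, h = 10.
P75 = 50 + ((88.5 − 85)/11)·10 = 50 + 3.18182 = 53.1818.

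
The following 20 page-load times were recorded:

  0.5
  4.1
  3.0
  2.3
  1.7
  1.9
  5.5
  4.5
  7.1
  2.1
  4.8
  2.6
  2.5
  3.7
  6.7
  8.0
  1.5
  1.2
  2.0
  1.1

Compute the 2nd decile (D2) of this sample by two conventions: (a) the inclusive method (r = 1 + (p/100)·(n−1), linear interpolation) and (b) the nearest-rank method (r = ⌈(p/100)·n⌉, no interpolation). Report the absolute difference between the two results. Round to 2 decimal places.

0.16

Sorted: 0.5, 1.1, 1.2, 1.5, 1.7, 1.9, 2.0, 2.1, 2.3, 2.5, 2.6, 3.0, 3.7, 4.1, 4.5, 4.8, 5.5, 6.7, 7.1, 8.0.
n = 20.
(a) r = 4.8; between ranks 4 (1.5) and 5 (1.7): 1.66.
(b) the nearest-rank method: rank 4 → 1.5.
|1.66 − 1.5| = 0.16.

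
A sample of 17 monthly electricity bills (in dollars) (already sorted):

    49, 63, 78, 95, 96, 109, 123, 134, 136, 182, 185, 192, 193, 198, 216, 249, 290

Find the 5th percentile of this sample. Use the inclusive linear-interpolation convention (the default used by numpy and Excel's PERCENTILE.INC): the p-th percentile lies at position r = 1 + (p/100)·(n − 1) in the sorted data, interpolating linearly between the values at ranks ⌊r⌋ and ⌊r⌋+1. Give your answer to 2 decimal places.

n = 17.
r = 1 + (5/100)·(17 − 1) = 1 + 0.8 = 1.8.
Rank 1 is 49 and rank 2 is 63.
Interpolate: 49 + 0.8·(63 − 49) = 49 + 0.8·14 = 60.2.

60.20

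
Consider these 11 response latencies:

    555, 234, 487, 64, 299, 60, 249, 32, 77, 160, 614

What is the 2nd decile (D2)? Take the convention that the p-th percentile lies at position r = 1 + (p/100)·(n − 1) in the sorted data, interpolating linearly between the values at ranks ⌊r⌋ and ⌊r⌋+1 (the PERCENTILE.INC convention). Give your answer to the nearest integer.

Sorted: 32, 60, 64, 77, 160, 234, 249, 299, 487, 555, 614.
n = 11.
r = 1 + (20/100)·(11 − 1) = 1 + 2 = 3.
r is an integer, so P20 is the value at rank 3: 64.

64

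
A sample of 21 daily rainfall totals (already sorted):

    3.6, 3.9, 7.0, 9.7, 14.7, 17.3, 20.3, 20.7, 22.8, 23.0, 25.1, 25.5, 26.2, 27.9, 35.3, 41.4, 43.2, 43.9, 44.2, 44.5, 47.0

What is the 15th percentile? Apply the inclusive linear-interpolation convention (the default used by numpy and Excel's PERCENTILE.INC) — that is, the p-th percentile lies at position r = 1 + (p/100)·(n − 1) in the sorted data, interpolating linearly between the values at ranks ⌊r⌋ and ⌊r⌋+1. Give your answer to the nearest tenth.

n = 21.
r = 1 + (15/100)·(21 − 1) = 1 + 3 = 4.
r is an integer, so P15 is the value at rank 4: 9.7.

9.7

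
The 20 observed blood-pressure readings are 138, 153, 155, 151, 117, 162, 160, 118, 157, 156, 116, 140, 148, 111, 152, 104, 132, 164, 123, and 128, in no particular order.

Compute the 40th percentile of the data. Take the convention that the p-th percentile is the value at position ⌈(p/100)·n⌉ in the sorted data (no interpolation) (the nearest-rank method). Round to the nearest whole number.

Sorted: 104, 111, 116, 117, 118, 123, 128, 132, 138, 140, 148, 151, 152, 153, 155, 156, 157, 160, 162, 164.
n = 20.
Position = ⌈40/100 · 20⌉ = ⌈8⌉ = 8.
The value at rank 8 is 132.

132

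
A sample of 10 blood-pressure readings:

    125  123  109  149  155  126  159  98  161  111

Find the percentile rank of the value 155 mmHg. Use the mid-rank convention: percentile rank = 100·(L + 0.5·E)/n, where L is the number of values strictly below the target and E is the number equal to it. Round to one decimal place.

75.0

Sorted: 98, 109, 111, 123, 125, 126, 149, 155, 159, 161.
Count below 155: L = 7; count equal: E = 1; n = 10.
Percentile rank = 100·(7 + 0.5·1)/10 = 100·7.5/10 = 75.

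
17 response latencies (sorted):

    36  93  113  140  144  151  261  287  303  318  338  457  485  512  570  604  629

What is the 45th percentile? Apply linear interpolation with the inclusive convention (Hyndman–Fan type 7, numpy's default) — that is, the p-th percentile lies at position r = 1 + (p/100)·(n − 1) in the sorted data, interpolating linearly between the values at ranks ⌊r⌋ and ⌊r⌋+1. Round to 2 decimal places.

290.20

n = 17.
r = 1 + (45/100)·(17 − 1) = 1 + 7.2 = 8.2.
Rank 8 is 287 and rank 9 is 303.
Interpolate: 287 + 0.2·(303 − 287) = 287 + 0.2·16 = 290.2.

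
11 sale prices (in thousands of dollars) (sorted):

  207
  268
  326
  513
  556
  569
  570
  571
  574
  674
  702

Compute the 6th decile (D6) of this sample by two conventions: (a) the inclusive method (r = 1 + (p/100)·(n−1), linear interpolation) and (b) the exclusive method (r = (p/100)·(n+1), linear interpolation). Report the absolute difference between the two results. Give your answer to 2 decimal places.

n = 11.
(a) r = 7 → value at rank 7 = 570.
(b) r = 7.2; between ranks 7 (570) and 8 (571): 570.2.
|570 − 570.2| = 0.2.

0.20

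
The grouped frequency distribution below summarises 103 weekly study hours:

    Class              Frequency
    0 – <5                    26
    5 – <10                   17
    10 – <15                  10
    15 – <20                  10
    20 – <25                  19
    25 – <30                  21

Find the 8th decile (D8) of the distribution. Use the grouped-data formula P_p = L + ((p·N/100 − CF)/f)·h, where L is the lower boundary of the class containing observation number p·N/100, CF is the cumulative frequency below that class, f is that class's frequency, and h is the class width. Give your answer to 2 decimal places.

25.10

N = 103; target position k = 80/100 · 103 = 82.4.
Cumulative frequencies: 26, 43, 53, 63, 82, 103.
Observation 82.4 falls in the class 25 – <30.
L = 25, CF = 82, f = 21, h = 5.
P80 = 25 + ((82.4 − 82)/21)·5 = 25 + 0.0952381 = 25.0952.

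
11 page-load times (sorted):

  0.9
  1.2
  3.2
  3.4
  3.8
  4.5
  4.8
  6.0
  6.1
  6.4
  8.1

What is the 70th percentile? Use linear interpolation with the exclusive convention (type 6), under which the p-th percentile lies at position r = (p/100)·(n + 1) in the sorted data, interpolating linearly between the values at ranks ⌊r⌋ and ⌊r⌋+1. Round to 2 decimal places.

n = 11.
r = (70/100)·(11 + 1) = 8.4.
Rank 8 is 6.0 and rank 9 is 6.1.
Interpolate: 6.0 + 0.4·(6.1 − 6.0) = 6.0 + 0.4·0.1 = 6.04.

6.04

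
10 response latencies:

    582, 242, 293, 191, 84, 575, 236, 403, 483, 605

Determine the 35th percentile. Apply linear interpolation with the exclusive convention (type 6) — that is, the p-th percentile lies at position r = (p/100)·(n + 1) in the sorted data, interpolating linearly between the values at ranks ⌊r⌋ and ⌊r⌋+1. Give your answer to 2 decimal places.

Sorted: 84, 191, 236, 242, 293, 403, 483, 575, 582, 605.
n = 10.
r = (35/100)·(10 + 1) = 3.85.
Rank 3 is 236 and rank 4 is 242.
Interpolate: 236 + 0.85·(242 − 236) = 236 + 0.85·6 = 241.1.

241.10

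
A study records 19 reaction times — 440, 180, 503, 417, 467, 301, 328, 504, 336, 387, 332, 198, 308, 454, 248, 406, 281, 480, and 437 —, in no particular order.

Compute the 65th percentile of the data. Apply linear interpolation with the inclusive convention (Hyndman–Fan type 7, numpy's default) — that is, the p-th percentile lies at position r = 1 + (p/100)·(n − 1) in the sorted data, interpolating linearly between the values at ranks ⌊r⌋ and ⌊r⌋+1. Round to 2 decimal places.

431.00

Sorted: 180, 198, 248, 281, 301, 308, 328, 332, 336, 387, 406, 417, 437, 440, 454, 467, 480, 503, 504.
n = 19.
r = 1 + (65/100)·(19 − 1) = 1 + 11.7 = 12.7.
Rank 12 is 417 and rank 13 is 437.
Interpolate: 417 + 0.7·(437 − 417) = 417 + 0.7·20 = 431.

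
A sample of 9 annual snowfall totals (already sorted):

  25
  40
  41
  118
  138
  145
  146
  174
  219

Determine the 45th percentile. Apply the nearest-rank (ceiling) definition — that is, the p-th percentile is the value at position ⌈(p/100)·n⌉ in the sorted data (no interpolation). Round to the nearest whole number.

138

n = 9.
Position = ⌈45/100 · 9⌉ = ⌈4.05⌉ = 5.
The value at rank 5 is 138.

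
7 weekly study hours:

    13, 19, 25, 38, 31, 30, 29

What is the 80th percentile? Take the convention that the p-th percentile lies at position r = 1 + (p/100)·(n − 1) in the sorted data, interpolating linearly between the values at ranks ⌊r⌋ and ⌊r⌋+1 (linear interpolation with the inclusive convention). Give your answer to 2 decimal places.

30.80

Sorted: 13, 19, 25, 29, 30, 31, 38.
n = 7.
r = 1 + (80/100)·(7 − 1) = 1 + 4.8 = 5.8.
Rank 5 is 30 and rank 6 is 31.
Interpolate: 30 + 0.8·(31 − 30) = 30 + 0.8·1 = 30.8.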